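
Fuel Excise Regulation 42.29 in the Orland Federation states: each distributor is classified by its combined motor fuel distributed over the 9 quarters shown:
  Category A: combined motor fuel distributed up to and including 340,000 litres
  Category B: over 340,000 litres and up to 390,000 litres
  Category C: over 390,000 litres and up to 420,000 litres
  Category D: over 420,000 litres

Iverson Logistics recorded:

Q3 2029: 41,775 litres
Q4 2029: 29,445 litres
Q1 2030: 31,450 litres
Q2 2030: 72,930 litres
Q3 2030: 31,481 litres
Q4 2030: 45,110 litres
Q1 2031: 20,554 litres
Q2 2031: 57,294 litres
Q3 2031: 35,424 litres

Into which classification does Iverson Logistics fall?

Combined motor fuel distributed: 41,775 litres + 29,445 litres + 31,450 litres + 72,930 litres + 31,481 litres + 45,110 litres + 20,554 litres + 57,294 litres + 35,424 litres = 365,463 litres.
340,000 litres < 365,463 litres ≤ 390,000 litres, so Category B applies.

Category B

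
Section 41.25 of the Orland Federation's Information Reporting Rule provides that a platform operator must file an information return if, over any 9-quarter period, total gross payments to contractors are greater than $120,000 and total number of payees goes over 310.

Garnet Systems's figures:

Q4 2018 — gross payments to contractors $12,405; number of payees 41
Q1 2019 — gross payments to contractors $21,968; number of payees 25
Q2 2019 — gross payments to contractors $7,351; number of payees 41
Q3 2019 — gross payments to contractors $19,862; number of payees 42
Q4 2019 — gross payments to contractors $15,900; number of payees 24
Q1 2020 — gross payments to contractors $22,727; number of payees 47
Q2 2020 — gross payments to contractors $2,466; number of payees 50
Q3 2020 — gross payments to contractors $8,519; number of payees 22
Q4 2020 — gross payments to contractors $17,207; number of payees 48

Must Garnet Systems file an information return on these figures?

Yes

Total gross payments to contractors: $12,405 + $21,968 + $7,351 + $19,862 + $15,900 + $22,727 + $2,466 + $8,519 + $17,207 = $128,405 (> $120,000).
Total number of payees: 41 + 25 + 41 + 42 + 24 + 47 + 50 + 22 + 48 = 340 (> 310).
The test is 'and': both thresholds are exceeded.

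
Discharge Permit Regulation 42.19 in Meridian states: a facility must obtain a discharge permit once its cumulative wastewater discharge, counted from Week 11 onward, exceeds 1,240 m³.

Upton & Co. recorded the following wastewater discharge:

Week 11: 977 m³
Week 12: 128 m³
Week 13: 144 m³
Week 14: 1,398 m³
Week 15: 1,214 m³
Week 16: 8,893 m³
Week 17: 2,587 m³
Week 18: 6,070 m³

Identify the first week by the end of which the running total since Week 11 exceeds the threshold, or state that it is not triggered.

Through Week 11: 977 m³
Through Week 12: 1,105 m³
Through Week 13: 1,249 m³ ← exceeds threshold

Week 13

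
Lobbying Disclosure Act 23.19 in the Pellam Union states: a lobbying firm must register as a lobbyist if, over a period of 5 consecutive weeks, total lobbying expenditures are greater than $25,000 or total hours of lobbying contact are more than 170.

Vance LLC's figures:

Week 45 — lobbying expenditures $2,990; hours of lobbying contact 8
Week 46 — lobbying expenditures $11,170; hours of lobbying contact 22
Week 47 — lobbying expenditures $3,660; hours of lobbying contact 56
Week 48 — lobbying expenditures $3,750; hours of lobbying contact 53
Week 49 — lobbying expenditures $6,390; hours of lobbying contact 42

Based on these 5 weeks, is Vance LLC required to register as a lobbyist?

Yes

Total lobbying expenditures: $2,990 + $11,170 + $3,660 + $3,750 + $6,390 = $27,960 (> $25,000).
Total hours of lobbying contact: 8 + 22 + 56 + 53 + 42 = 181 (> 170).
The test is 'or': at least one threshold is exceeded.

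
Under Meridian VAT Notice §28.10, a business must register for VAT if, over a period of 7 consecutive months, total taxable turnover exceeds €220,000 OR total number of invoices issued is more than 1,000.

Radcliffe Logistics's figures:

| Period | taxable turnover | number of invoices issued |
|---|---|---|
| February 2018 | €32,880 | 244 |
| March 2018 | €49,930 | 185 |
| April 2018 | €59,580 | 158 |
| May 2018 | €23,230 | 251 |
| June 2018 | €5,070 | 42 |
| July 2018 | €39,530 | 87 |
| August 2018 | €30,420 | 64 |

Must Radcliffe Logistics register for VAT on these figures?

Yes

Total taxable turnover: €32,880 + €49,930 + €59,580 + €23,230 + €5,070 + €39,530 + €30,420 = €240,640 (> €220,000).
Total number of invoices issued: 244 + 185 + 158 + 251 + 42 + 87 + 64 = 1,031 (> 1,000).
The test is 'or': at least one threshold is exceeded.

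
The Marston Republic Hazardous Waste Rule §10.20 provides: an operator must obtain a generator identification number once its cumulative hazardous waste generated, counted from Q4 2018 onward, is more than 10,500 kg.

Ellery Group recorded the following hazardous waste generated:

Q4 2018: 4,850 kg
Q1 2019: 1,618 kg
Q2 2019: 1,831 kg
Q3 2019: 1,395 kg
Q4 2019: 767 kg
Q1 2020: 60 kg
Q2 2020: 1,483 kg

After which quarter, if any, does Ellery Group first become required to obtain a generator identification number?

Q1 2020

Through Q4 2018: 4,850 kg
Through Q1 2019: 6,468 kg
Through Q2 2019: 8,299 kg
Through Q3 2019: 9,694 kg
Through Q4 2019: 10,461 kg
Through Q1 2020: 10,521 kg ← exceeds threshold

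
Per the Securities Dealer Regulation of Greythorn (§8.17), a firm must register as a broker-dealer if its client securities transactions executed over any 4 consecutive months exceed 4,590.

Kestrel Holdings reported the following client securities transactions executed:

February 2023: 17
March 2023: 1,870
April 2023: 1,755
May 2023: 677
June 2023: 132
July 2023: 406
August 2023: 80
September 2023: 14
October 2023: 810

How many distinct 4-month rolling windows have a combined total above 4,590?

0

February 2023–May 2023: 17 + 1,870 + 1,755 + 677 = 4,319 (under)
March 2023–June 2023: 1,870 + 1,755 + 677 + 132 = 4,434 (under)
April 2023–July 2023: 1,755 + 677 + 132 + 406 = 2,970 (under)
May 2023–August 2023: 677 + 132 + 406 + 80 = 1,295 (under)
June 2023–September 2023: 132 + 406 + 80 + 14 = 632 (under)
July 2023–October 2023: 406 + 80 + 14 + 810 = 1,310 (under)
0 windows exceed the threshold.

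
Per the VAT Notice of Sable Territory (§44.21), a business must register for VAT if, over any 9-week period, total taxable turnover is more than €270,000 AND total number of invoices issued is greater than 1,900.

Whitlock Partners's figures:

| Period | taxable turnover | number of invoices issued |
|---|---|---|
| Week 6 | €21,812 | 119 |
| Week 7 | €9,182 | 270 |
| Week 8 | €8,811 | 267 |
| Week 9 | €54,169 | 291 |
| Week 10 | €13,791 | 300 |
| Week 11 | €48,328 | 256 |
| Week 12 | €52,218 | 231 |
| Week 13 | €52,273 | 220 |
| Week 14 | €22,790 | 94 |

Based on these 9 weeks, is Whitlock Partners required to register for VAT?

Total taxable turnover: €21,812 + €9,182 + €8,811 + €54,169 + €13,791 + €48,328 + €52,218 + €52,273 + €22,790 = €283,374 (> €270,000).
Total number of invoices issued: 119 + 270 + 267 + 291 + 300 + 256 + 231 + 220 + 94 = 2,048 (> 1,900).
The test is 'and': both thresholds are exceeded.

Yes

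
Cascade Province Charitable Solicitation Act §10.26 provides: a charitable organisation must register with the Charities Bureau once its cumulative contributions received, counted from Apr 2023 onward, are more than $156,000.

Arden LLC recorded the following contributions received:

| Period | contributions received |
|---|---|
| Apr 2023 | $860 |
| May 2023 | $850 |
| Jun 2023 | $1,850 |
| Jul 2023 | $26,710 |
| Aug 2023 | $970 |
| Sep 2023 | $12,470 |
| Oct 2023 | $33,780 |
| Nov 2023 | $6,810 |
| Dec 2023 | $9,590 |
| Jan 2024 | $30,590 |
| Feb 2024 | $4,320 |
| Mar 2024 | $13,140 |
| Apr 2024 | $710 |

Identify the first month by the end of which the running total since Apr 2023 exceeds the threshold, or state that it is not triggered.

Not triggered

Through Apr 2023: $860
Through May 2023: $1,710
Through Jun 2023: $3,560
Through Jul 2023: $30,270
Through Aug 2023: $31,240
Through Sep 2023: $43,710
Through Oct 2023: $77,490
Through Nov 2023: $84,300
Through Dec 2023: $93,890
Through Jan 2024: $124,480
Through Feb 2024: $128,800
Through Mar 2024: $141,940
Through Apr 2024: $142,650
Final cumulative total $142,650 ≤ $156,000; the threshold is never exceeded.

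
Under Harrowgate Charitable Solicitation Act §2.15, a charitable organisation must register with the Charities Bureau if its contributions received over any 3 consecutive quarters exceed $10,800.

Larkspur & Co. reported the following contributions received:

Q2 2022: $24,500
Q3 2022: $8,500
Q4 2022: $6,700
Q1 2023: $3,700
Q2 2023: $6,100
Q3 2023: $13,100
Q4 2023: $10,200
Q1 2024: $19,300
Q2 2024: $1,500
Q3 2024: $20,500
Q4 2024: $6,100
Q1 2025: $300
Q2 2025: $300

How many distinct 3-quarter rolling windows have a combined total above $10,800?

Q2 2022–Q4 2022: $24,500 + $8,500 + $6,700 = $39,700 (over)
Q3 2022–Q1 2023: $8,500 + $6,700 + $3,700 = $18,900 (over)
Q4 2022–Q2 2023: $6,700 + $3,700 + $6,100 = $16,500 (over)
Q1 2023–Q3 2023: $3,700 + $6,100 + $13,100 = $22,900 (over)
Q2 2023–Q4 2023: $6,100 + $13,100 + $10,200 = $29,400 (over)
Q3 2023–Q1 2024: $13,100 + $10,200 + $19,300 = $42,600 (over)
Q4 2023–Q2 2024: $10,200 + $19,300 + $1,500 = $31,000 (over)
Q1 2024–Q3 2024: $19,300 + $1,500 + $20,500 = $41,300 (over)
Q2 2024–Q4 2024: $1,500 + $20,500 + $6,100 = $28,100 (over)
Q3 2024–Q1 2025: $20,500 + $6,100 + $300 = $26,900 (over)
Q4 2024–Q2 2025: $6,100 + $300 + $300 = $6,700 (under)
10 windows exceed the threshold.

10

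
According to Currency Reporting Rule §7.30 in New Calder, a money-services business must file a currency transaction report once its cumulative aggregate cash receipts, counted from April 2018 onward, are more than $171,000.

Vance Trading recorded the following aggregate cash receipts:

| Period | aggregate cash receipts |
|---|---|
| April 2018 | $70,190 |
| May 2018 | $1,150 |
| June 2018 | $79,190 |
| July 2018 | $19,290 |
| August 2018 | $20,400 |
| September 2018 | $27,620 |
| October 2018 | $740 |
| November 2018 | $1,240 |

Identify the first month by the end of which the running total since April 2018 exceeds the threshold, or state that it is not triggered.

August 2018

Through April 2018: $70,190
Through May 2018: $71,340
Through June 2018: $150,530
Through July 2018: $169,820
Through August 2018: $190,220 ← exceeds threshold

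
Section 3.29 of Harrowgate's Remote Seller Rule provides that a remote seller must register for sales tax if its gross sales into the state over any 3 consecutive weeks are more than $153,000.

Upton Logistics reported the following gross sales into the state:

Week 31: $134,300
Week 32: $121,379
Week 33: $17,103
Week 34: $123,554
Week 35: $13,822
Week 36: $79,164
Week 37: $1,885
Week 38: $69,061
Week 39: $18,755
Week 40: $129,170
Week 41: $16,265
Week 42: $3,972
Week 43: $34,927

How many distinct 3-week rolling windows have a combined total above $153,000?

6

Week 31–Week 33: $134,300 + $121,379 + $17,103 = $272,782 (over)
Week 32–Week 34: $121,379 + $17,103 + $123,554 = $262,036 (over)
Week 33–Week 35: $17,103 + $123,554 + $13,822 = $154,479 (over)
Week 34–Week 36: $123,554 + $13,822 + $79,164 = $216,540 (over)
Week 35–Week 37: $13,822 + $79,164 + $1,885 = $94,871 (under)
Week 36–Week 38: $79,164 + $1,885 + $69,061 = $150,110 (under)
Week 37–Week 39: $1,885 + $69,061 + $18,755 = $89,701 (under)
Week 38–Week 40: $69,061 + $18,755 + $129,170 = $216,986 (over)
Week 39–Week 41: $18,755 + $129,170 + $16,265 = $164,190 (over)
Week 40–Week 42: $129,170 + $16,265 + $3,972 = $149,407 (under)
Week 41–Week 43: $16,265 + $3,972 + $34,927 = $55,164 (under)
6 windows exceed the threshold.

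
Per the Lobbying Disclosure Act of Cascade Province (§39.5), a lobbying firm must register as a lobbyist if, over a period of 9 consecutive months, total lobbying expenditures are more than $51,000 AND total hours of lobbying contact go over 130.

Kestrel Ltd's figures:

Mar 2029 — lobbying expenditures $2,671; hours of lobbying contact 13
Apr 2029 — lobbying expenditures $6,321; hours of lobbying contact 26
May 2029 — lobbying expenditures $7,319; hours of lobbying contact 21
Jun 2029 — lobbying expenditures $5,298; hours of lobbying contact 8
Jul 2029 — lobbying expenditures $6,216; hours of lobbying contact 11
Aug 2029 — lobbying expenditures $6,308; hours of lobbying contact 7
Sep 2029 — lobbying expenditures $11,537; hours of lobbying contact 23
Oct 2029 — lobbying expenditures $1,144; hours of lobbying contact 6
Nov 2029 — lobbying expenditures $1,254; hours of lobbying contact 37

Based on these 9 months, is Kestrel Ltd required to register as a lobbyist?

Total lobbying expenditures: $2,671 + $6,321 + $7,319 + $5,298 + $6,216 + $6,308 + $11,537 + $1,144 + $1,254 = $48,068 (≤ $51,000).
Total hours of lobbying contact: 13 + 26 + 21 + 8 + 11 + 7 + 23 + 6 + 37 = 152 (> 130).
The test is 'and': the rule requires both, and at least one is not exceeded.

No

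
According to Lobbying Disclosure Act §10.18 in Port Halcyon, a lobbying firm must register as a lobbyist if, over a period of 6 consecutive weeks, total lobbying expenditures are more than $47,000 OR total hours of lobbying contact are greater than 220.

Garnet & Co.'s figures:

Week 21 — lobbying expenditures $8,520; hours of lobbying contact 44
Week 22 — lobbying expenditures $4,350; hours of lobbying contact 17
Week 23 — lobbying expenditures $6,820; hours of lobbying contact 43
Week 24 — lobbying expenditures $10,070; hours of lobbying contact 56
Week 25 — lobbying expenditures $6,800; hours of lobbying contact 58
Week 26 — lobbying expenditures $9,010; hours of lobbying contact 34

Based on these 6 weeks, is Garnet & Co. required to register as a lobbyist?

Yes

Total lobbying expenditures: $8,520 + $4,350 + $6,820 + $10,070 + $6,800 + $9,010 = $45,570 (≤ $47,000).
Total hours of lobbying contact: 44 + 17 + 43 + 56 + 58 + 34 = 252 (> 220).
The test is 'or': at least one threshold is exceeded.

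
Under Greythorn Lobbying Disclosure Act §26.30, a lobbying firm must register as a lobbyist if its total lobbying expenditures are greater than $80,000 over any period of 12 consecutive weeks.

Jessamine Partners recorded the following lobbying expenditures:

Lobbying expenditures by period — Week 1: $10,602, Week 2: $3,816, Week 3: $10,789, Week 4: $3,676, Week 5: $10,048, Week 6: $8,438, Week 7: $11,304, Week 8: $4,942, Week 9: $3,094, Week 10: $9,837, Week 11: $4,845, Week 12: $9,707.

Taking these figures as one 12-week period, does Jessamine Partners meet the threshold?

Total lobbying expenditures: $10,602 + $3,816 + $10,789 + $3,676 + $10,048 + $8,438 + $11,304 + $4,942 + $3,094 + $9,837 + $4,845 + $9,707 = $91,098.
$91,098 > $80,000, so the threshold is exceeded.

Yes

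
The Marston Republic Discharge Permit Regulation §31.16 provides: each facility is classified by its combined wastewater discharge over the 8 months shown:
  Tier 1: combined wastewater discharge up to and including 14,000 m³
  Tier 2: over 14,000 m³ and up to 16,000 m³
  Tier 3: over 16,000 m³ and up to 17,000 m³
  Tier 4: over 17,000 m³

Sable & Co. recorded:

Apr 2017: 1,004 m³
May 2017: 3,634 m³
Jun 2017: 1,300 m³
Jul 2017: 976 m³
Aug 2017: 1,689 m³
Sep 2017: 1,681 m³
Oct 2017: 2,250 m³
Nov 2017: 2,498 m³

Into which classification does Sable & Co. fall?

Combined wastewater discharge: 1,004 m³ + 3,634 m³ + 1,300 m³ + 976 m³ + 1,689 m³ + 1,681 m³ + 2,250 m³ + 2,498 m³ = 15,032 m³.
14,000 m³ < 15,032 m³ ≤ 16,000 m³, so Tier 2 applies.

Tier 2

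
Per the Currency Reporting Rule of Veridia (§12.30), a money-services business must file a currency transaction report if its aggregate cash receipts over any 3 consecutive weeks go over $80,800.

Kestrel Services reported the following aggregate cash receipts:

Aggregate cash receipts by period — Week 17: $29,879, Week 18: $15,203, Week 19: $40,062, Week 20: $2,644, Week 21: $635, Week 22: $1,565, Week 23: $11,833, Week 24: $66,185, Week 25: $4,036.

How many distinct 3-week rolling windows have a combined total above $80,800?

2

Week 17–Week 19: $29,879 + $15,203 + $40,062 = $85,144 (over)
Week 18–Week 20: $15,203 + $40,062 + $2,644 = $57,909 (under)
Week 19–Week 21: $40,062 + $2,644 + $635 = $43,341 (under)
Week 20–Week 22: $2,644 + $635 + $1,565 = $4,844 (under)
Week 21–Week 23: $635 + $1,565 + $11,833 = $14,033 (under)
Week 22–Week 24: $1,565 + $11,833 + $66,185 = $79,583 (under)
Week 23–Week 25: $11,833 + $66,185 + $4,036 = $82,054 (over)
2 windows exceed the threshold.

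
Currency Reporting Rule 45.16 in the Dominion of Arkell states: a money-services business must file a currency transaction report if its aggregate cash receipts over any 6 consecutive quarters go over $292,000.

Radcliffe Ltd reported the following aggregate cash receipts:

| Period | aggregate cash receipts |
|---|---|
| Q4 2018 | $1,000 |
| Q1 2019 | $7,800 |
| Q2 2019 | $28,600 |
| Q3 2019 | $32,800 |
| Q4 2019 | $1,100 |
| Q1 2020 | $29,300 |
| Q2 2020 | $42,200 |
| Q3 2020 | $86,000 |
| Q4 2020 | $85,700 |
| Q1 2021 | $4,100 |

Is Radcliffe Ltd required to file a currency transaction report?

Q4 2018–Q1 2020: $1,000 + $7,800 + $28,600 + $32,800 + $1,100 + $29,300 = $100,600 (under)
Q1 2019–Q2 2020: $7,800 + $28,600 + $32,800 + $1,100 + $29,300 + $42,200 = $141,800 (under)
Q2 2019–Q3 2020: $28,600 + $32,800 + $1,100 + $29,300 + $42,200 + $86,000 = $220,000 (under)
Q3 2019–Q4 2020: $32,800 + $1,100 + $29,300 + $42,200 + $86,000 + $85,700 = $277,100 (under)
Q4 2019–Q1 2021: $1,100 + $29,300 + $42,200 + $86,000 + $85,700 + $4,100 = $248,400 (under)
No window exceeds $292,000.

No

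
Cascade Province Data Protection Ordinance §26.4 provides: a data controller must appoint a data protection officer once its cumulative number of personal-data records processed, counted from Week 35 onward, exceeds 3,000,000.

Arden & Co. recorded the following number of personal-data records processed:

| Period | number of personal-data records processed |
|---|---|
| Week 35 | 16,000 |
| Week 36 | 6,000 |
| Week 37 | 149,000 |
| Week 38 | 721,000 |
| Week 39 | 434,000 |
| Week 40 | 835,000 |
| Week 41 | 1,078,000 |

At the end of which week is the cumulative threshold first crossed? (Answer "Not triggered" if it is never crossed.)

Through Week 35: 16,000
Through Week 36: 22,000
Through Week 37: 171,000
Through Week 38: 892,000
Through Week 39: 1,326,000
Through Week 40: 2,161,000
Through Week 41: 3,239,000 ← exceeds threshold

Week 41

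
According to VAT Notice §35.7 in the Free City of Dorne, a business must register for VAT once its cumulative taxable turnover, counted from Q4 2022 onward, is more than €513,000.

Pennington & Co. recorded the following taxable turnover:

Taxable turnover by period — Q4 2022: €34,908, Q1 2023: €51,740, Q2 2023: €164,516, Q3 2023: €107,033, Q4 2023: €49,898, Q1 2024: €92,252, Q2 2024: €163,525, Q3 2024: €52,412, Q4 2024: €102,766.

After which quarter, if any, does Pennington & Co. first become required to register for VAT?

Q2 2024

Through Q4 2022: €34,908
Through Q1 2023: €86,648
Through Q2 2023: €251,164
Through Q3 2023: €358,197
Through Q4 2023: €408,095
Through Q1 2024: €500,347
Through Q2 2024: €663,872 ← exceeds threshold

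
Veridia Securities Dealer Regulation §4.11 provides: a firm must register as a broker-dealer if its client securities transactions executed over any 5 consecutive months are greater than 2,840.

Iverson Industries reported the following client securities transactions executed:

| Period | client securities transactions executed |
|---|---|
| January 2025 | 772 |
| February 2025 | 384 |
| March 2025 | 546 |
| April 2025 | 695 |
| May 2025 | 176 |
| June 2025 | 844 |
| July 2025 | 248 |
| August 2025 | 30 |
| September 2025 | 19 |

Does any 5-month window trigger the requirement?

No

January 2025–May 2025: 772 + 384 + 546 + 695 + 176 = 2,573 (under)
February 2025–June 2025: 384 + 546 + 695 + 176 + 844 = 2,645 (under)
March 2025–July 2025: 546 + 695 + 176 + 844 + 248 = 2,509 (under)
April 2025–August 2025: 695 + 176 + 844 + 248 + 30 = 1,993 (under)
May 2025–September 2025: 176 + 844 + 248 + 30 + 19 = 1,317 (under)
No window exceeds 2,840.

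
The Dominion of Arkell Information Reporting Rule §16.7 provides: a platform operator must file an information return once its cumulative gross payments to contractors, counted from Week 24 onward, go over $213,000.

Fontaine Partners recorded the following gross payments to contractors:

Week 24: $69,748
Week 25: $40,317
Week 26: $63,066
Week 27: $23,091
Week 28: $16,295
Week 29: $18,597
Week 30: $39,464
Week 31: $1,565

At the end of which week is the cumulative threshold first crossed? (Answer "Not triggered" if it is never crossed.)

Week 29

Through Week 24: $69,748
Through Week 25: $110,065
Through Week 26: $173,131
Through Week 27: $196,222
Through Week 28: $212,517
Through Week 29: $231,114 ← exceeds threshold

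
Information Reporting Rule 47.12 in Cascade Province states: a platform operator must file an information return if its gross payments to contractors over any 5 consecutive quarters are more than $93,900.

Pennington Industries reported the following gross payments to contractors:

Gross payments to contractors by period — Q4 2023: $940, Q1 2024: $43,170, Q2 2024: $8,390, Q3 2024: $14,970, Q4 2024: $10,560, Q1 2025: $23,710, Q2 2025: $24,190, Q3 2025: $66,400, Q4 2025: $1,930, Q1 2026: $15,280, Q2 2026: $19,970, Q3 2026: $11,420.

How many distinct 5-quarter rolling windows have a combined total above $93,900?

Q4 2023–Q4 2024: $940 + $43,170 + $8,390 + $14,970 + $10,560 = $78,030 (under)
Q1 2024–Q1 2025: $43,170 + $8,390 + $14,970 + $10,560 + $23,710 = $100,800 (over)
Q2 2024–Q2 2025: $8,390 + $14,970 + $10,560 + $23,710 + $24,190 = $81,820 (under)
Q3 2024–Q3 2025: $14,970 + $10,560 + $23,710 + $24,190 + $66,400 = $139,830 (over)
Q4 2024–Q4 2025: $10,560 + $23,710 + $24,190 + $66,400 + $1,930 = $126,790 (over)
Q1 2025–Q1 2026: $23,710 + $24,190 + $66,400 + $1,930 + $15,280 = $131,510 (over)
Q2 2025–Q2 2026: $24,190 + $66,400 + $1,930 + $15,280 + $19,970 = $127,770 (over)
Q3 2025–Q3 2026: $66,400 + $1,930 + $15,280 + $19,970 + $11,420 = $115,000 (over)
6 windows exceed the threshold.

6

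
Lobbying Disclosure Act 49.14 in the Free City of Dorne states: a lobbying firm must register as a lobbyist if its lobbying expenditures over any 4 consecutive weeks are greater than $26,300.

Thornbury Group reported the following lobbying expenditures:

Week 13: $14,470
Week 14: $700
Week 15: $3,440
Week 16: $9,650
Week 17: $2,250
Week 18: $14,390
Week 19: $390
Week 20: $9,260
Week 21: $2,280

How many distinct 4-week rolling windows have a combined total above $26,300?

4

Week 13–Week 16: $14,470 + $700 + $3,440 + $9,650 = $28,260 (over)
Week 14–Week 17: $700 + $3,440 + $9,650 + $2,250 = $16,040 (under)
Week 15–Week 18: $3,440 + $9,650 + $2,250 + $14,390 = $29,730 (over)
Week 16–Week 19: $9,650 + $2,250 + $14,390 + $390 = $26,680 (over)
Week 17–Week 20: $2,250 + $14,390 + $390 + $9,260 = $26,290 (under)
Week 18–Week 21: $14,390 + $390 + $9,260 + $2,280 = $26,320 (over)
4 windows exceed the threshold.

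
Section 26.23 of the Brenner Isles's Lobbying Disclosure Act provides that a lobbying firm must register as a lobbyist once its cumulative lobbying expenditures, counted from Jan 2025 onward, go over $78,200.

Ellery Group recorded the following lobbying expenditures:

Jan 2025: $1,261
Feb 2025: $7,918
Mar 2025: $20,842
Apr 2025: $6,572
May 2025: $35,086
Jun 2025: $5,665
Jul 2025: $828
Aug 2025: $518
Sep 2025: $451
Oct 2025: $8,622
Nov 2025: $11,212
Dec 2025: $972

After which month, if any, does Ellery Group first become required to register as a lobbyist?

Through Jan 2025: $1,261
Through Feb 2025: $9,179
Through Mar 2025: $30,021
Through Apr 2025: $36,593
Through May 2025: $71,679
Through Jun 2025: $77,344
Through Jul 2025: $78,172
Through Aug 2025: $78,690 ← exceeds threshold

Aug 2025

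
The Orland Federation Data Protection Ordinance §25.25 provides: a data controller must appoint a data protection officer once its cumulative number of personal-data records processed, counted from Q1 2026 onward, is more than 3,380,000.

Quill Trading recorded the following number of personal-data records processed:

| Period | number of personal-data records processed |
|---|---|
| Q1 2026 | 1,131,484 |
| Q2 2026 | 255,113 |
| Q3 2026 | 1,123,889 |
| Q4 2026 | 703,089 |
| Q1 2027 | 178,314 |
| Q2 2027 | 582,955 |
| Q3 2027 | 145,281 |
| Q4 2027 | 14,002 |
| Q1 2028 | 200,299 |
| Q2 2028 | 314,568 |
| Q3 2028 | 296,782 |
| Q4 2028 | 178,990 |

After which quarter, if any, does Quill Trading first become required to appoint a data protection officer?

Through Q1 2026: 1,131,484
Through Q2 2026: 1,386,597
Through Q3 2026: 2,510,486
Through Q4 2026: 3,213,575
Through Q1 2027: 3,391,889 ← exceeds threshold

Q1 2027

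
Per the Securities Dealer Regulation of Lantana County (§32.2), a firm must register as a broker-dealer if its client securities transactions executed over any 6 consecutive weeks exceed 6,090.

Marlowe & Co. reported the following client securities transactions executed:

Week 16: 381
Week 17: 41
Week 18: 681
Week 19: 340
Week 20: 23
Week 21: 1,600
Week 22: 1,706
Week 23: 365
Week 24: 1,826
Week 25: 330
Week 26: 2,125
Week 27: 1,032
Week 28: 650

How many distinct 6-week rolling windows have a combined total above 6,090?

3

Week 16–Week 21: 381 + 41 + 681 + 340 + 23 + 1,600 = 3,066 (under)
Week 17–Week 22: 41 + 681 + 340 + 23 + 1,600 + 1,706 = 4,391 (under)
Week 18–Week 23: 681 + 340 + 23 + 1,600 + 1,706 + 365 = 4,715 (under)
Week 19–Week 24: 340 + 23 + 1,600 + 1,706 + 365 + 1,826 = 5,860 (under)
Week 20–Week 25: 23 + 1,600 + 1,706 + 365 + 1,826 + 330 = 5,850 (under)
Week 21–Week 26: 1,600 + 1,706 + 365 + 1,826 + 330 + 2,125 = 7,952 (over)
Week 22–Week 27: 1,706 + 365 + 1,826 + 330 + 2,125 + 1,032 = 7,384 (over)
Week 23–Week 28: 365 + 1,826 + 330 + 2,125 + 1,032 + 650 = 6,328 (over)
3 windows exceed the threshold.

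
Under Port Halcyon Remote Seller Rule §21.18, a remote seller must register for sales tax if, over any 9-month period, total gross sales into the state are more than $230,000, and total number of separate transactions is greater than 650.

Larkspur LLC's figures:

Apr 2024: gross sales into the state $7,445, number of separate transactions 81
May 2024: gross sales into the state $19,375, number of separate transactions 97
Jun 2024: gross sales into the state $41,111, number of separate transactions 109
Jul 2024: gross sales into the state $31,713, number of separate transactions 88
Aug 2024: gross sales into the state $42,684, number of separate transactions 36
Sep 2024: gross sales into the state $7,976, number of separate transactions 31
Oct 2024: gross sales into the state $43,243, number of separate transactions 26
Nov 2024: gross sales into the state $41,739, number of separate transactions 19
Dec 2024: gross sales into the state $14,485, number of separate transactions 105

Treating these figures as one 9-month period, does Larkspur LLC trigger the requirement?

Total gross sales into the state: $7,445 + $19,375 + $41,111 + $31,713 + $42,684 + $7,976 + $43,243 + $41,739 + $14,485 = $249,771 (> $230,000).
Total number of separate transactions: 81 + 97 + 109 + 88 + 36 + 31 + 26 + 19 + 105 = 592 (≤ 650).
The test is 'and': the rule requires both, and at least one is not exceeded.

No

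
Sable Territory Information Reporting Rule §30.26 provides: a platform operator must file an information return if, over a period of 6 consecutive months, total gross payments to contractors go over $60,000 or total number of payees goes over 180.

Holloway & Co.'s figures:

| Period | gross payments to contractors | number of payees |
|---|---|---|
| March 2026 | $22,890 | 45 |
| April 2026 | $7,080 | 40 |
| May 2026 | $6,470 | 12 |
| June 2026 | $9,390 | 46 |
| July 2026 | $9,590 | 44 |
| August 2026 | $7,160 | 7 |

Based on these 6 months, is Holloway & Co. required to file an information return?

Total gross payments to contractors: $22,890 + $7,080 + $6,470 + $9,390 + $9,590 + $7,160 = $62,580 (> $60,000).
Total number of payees: 45 + 40 + 12 + 46 + 44 + 7 = 194 (> 180).
The test is 'or': at least one threshold is exceeded.

Yes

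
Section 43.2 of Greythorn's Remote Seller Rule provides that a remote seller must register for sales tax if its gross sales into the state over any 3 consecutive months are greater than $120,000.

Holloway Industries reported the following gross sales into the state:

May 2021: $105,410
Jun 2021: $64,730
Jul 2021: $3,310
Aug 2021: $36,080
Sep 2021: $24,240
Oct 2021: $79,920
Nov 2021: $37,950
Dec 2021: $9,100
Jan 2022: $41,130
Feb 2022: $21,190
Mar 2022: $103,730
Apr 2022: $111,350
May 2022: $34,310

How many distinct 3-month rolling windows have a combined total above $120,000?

May 2021–Jul 2021: $105,410 + $64,730 + $3,310 = $173,450 (over)
Jun 2021–Aug 2021: $64,730 + $3,310 + $36,080 = $104,120 (under)
Jul 2021–Sep 2021: $3,310 + $36,080 + $24,240 = $63,630 (under)
Aug 2021–Oct 2021: $36,080 + $24,240 + $79,920 = $140,240 (over)
Sep 2021–Nov 2021: $24,240 + $79,920 + $37,950 = $142,110 (over)
Oct 2021–Dec 2021: $79,920 + $37,950 + $9,100 = $126,970 (over)
Nov 2021–Jan 2022: $37,950 + $9,100 + $41,130 = $88,180 (under)
Dec 2021–Feb 2022: $9,100 + $41,130 + $21,190 = $71,420 (under)
Jan 2022–Mar 2022: $41,130 + $21,190 + $103,730 = $166,050 (over)
Feb 2022–Apr 2022: $21,190 + $103,730 + $111,350 = $236,270 (over)
Mar 2022–May 2022: $103,730 + $111,350 + $34,310 = $249,390 (over)
7 windows exceed the threshold.

7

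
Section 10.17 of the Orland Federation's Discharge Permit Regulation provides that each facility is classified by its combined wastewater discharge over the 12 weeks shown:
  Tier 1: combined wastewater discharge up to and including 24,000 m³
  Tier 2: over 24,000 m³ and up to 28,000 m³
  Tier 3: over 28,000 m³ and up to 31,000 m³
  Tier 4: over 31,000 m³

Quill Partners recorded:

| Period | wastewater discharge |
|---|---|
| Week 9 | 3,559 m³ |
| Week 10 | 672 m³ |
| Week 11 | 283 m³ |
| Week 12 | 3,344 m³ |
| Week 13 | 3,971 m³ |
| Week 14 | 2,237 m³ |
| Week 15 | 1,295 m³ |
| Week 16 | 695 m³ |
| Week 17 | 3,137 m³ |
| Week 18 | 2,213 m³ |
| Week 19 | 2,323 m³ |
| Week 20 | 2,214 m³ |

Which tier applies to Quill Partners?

Tier 2

Combined wastewater discharge: 3,559 m³ + 672 m³ + 283 m³ + 3,344 m³ + 3,971 m³ + 2,237 m³ + 1,295 m³ + 695 m³ + 3,137 m³ + 2,213 m³ + 2,323 m³ + 2,214 m³ = 25,943 m³.
24,000 m³ < 25,943 m³ ≤ 28,000 m³, so Tier 2 applies.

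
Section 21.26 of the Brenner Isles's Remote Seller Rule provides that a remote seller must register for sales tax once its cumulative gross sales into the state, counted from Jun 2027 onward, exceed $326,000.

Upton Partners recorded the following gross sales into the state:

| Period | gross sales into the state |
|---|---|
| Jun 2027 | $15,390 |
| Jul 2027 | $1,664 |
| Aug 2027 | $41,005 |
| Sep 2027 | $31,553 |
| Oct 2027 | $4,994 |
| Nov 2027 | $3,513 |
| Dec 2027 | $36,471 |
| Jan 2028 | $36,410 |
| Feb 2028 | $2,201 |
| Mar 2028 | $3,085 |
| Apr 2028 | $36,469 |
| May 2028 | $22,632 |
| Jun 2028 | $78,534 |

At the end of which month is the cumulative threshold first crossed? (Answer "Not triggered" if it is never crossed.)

Not triggered

Through Jun 2027: $15,390
Through Jul 2027: $17,054
Through Aug 2027: $58,059
Through Sep 2027: $89,612
Through Oct 2027: $94,606
Through Nov 2027: $98,119
Through Dec 2027: $134,590
Through Jan 2028: $171,000
Through Feb 2028: $173,201
Through Mar 2028: $176,286
Through Apr 2028: $212,755
Through May 2028: $235,387
Through Jun 2028: $313,921
Final cumulative total $313,921 ≤ $326,000; the threshold is never exceeded.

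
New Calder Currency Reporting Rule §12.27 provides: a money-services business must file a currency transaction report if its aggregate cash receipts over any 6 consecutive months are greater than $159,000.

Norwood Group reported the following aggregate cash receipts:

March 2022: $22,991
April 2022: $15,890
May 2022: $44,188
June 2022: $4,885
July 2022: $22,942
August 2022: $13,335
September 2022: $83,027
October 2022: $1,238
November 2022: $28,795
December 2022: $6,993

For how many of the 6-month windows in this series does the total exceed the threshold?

2

March 2022–August 2022: $22,991 + $15,890 + $44,188 + $4,885 + $22,942 + $13,335 = $124,231 (under)
April 2022–September 2022: $15,890 + $44,188 + $4,885 + $22,942 + $13,335 + $83,027 = $184,267 (over)
May 2022–October 2022: $44,188 + $4,885 + $22,942 + $13,335 + $83,027 + $1,238 = $169,615 (over)
June 2022–November 2022: $4,885 + $22,942 + $13,335 + $83,027 + $1,238 + $28,795 = $154,222 (under)
July 2022–December 2022: $22,942 + $13,335 + $83,027 + $1,238 + $28,795 + $6,993 = $156,330 (under)
2 windows exceed the threshold.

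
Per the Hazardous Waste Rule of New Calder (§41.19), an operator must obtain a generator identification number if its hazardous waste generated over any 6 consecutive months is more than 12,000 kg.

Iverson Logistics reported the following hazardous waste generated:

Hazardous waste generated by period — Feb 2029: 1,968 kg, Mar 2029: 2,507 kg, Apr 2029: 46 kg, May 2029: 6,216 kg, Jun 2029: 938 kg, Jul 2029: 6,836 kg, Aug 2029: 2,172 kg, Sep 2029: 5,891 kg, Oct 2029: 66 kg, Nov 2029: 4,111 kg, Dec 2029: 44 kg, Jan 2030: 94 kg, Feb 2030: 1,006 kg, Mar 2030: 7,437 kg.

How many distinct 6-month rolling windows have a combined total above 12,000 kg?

Feb 2029–Jul 2029: 1,968 kg + 2,507 kg + 46 kg + 6,216 kg + 938 kg + 6,836 kg = 18,511 kg (over)
Mar 2029–Aug 2029: 2,507 kg + 46 kg + 6,216 kg + 938 kg + 6,836 kg + 2,172 kg = 18,715 kg (over)
Apr 2029–Sep 2029: 46 kg + 6,216 kg + 938 kg + 6,836 kg + 2,172 kg + 5,891 kg = 22,099 kg (over)
May 2029–Oct 2029: 6,216 kg + 938 kg + 6,836 kg + 2,172 kg + 5,891 kg + 66 kg = 22,119 kg (over)
Jun 2029–Nov 2029: 938 kg + 6,836 kg + 2,172 kg + 5,891 kg + 66 kg + 4,111 kg = 20,014 kg (over)
Jul 2029–Dec 2029: 6,836 kg + 2,172 kg + 5,891 kg + 66 kg + 4,111 kg + 44 kg = 19,120 kg (over)
Aug 2029–Jan 2030: 2,172 kg + 5,891 kg + 66 kg + 4,111 kg + 44 kg + 94 kg = 12,378 kg (over)
Sep 2029–Feb 2030: 5,891 kg + 66 kg + 4,111 kg + 44 kg + 94 kg + 1,006 kg = 11,212 kg (under)
Oct 2029–Mar 2030: 66 kg + 4,111 kg + 44 kg + 94 kg + 1,006 kg + 7,437 kg = 12,758 kg (over)
8 windows exceed the threshold.

8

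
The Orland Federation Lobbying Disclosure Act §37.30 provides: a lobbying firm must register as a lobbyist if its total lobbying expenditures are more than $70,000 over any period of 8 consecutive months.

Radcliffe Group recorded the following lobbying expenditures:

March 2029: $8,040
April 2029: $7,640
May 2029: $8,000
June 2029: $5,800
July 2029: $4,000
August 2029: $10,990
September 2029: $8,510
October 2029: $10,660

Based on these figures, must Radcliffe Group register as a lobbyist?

No

Total lobbying expenditures: $8,040 + $7,640 + $8,000 + $5,800 + $4,000 + $10,990 + $8,510 + $10,660 = $63,640.
$63,640 ≤ $70,000, so the threshold is not exceeded.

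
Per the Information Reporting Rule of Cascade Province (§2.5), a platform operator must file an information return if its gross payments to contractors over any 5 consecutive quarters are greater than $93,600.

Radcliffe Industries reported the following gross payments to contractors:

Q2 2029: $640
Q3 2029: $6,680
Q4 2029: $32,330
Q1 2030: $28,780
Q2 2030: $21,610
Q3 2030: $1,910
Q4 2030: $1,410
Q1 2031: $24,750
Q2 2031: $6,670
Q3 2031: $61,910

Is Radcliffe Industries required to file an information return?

Yes

Q2 2029–Q2 2030: $640 + $6,680 + $32,330 + $28,780 + $21,610 = $90,040 (under)
Q3 2029–Q3 2030: $6,680 + $32,330 + $28,780 + $21,610 + $1,910 = $91,310 (under)
Q4 2029–Q4 2030: $32,330 + $28,780 + $21,610 + $1,910 + $1,410 = $86,040 (under)
Q1 2030–Q1 2031: $28,780 + $21,610 + $1,910 + $1,410 + $24,750 = $78,460 (under)
Q2 2030–Q2 2031: $21,610 + $1,910 + $1,410 + $24,750 + $6,670 = $56,350 (under)
Q3 2030–Q3 2031: $1,910 + $1,410 + $24,750 + $6,670 + $61,910 = $96,650 (over)
At least one window exceeds $93,600.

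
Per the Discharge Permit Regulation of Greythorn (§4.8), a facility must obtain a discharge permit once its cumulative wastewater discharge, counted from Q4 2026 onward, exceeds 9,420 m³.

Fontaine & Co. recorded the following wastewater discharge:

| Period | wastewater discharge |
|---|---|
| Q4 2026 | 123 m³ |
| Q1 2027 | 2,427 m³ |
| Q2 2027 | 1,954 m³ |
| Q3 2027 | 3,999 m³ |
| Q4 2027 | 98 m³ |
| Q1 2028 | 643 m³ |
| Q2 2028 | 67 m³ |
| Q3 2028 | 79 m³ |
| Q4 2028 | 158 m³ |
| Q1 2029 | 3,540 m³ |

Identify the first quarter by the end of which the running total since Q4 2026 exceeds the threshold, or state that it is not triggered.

Through Q4 2026: 123 m³
Through Q1 2027: 2,550 m³
Through Q2 2027: 4,504 m³
Through Q3 2027: 8,503 m³
Through Q4 2027: 8,601 m³
Through Q1 2028: 9,244 m³
Through Q2 2028: 9,311 m³
Through Q3 2028: 9,390 m³
Through Q4 2028: 9,548 m³ ← exceeds threshold

Q4 2028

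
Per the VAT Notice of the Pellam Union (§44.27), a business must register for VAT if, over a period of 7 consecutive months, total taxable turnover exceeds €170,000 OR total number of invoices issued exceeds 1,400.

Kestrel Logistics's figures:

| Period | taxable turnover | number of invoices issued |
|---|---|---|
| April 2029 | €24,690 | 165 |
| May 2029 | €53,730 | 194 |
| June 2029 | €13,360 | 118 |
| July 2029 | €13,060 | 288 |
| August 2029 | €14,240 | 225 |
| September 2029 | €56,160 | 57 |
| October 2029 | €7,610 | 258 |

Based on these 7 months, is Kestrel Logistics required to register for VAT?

Yes

Total taxable turnover: €24,690 + €53,730 + €13,360 + €13,060 + €14,240 + €56,160 + €7,610 = €182,850 (> €170,000).
Total number of invoices issued: 165 + 194 + 118 + 288 + 225 + 57 + 258 = 1,305 (≤ 1,400).
The test is 'or': at least one threshold is exceeded.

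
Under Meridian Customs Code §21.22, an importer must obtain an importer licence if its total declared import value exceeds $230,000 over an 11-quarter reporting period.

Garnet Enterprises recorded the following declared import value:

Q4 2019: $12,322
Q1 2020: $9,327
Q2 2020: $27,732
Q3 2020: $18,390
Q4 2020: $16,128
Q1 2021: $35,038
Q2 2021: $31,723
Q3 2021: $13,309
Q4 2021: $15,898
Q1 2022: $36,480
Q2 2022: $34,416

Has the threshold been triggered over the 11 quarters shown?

Yes

Total declared import value: $12,322 + $9,327 + $27,732 + $18,390 + $16,128 + $35,038 + $31,723 + $13,309 + $15,898 + $36,480 + $34,416 = $250,763.
$250,763 > $230,000, so the threshold is exceeded.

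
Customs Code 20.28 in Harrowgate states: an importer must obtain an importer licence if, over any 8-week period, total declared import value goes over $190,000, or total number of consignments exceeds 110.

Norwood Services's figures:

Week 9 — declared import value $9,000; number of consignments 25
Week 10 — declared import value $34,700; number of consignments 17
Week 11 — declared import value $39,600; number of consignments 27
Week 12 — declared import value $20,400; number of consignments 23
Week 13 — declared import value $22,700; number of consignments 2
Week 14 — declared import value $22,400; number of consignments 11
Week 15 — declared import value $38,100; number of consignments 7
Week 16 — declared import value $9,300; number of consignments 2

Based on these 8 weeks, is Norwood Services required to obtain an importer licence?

Yes

Total declared import value: $9,000 + $34,700 + $39,600 + $20,400 + $22,700 + $22,400 + $38,100 + $9,300 = $196,200 (> $190,000).
Total number of consignments: 25 + 17 + 27 + 23 + 2 + 11 + 7 + 2 = 114 (> 110).
The test is 'or': at least one threshold is exceeded.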